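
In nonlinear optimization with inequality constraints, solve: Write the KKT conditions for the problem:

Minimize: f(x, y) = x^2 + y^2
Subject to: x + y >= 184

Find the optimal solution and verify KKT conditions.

KKT conditions for min x^2 + y^2 s.t. x + y >= 184:
Stationarity: 2x = mu, 2y = mu
So x = y = mu/2.
Complementary slackness: mu*(x + y - 184) = 0
Primal feasibility: x + y >= 184; dual feasibility: mu >= 0
If mu = 0 then x = y = 0, but 0 + 0 < 184 is infeasible, so the constraint is active.
Constraint active: x + y = 2*(mu/2) = 184 => mu = 184
x = y = 92, f = 16928
Verify: stationarity 2*92 = 184 = mu; primal 92 + 92 = 184 >= 184; dual mu = 184 >= 0; complementary slackness 184*(184 - 184) = 0. All KKT conditions hold.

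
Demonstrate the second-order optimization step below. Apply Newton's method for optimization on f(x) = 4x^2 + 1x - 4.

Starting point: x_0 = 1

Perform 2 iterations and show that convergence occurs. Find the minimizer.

f(x) = 4x^2 + 1x - 4, f'(x) = 8x + (1), f''(x) = 8
Step 1: f'(1) = 9, x_1 = 1 - 9/8 = -1/8
Step 2: f'(-1/8) = 0, x_2 = -1/8 (converged)
Newton's method converges in 1 step for quadratics.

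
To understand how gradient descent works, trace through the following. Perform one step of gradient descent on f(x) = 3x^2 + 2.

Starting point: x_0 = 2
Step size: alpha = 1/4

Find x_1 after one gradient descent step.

f(x) = 3x^2 + 2
f'(x) = 6x + 0
f'(2) = 6*2 + (0) = 12
x_1 = x_0 - alpha * f'(x_0) = 2 - 1/4 * 12 = -1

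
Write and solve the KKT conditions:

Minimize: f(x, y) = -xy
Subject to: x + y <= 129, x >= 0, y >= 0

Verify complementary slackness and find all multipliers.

Problem: min -xy s.t. x + y <= 129 (multiplier lambda), x >= 0 (mu_x), y >= 0 (mu_y)
KKT stationarity: -y + lambda - mu_x = 0, -x + lambda - mu_y = 0, with lambda, mu_x, mu_y >= 0
Complementary slackness: lambda*(x + y - 129) = 0, mu_x*x = 0, mu_y*y = 0
If lambda = 0: y = -mu_x <= 0 and x = -mu_y <= 0 force x = y = 0 with f = 0; but x = y = 129/2 is feasible with f = -16641/4 < 0, so this is not the minimum. Hence lambda > 0 and x + y = 129.
Try x > 0, y > 0 (so mu_x = mu_y = 0): y = lambda, x = lambda => x = y = lambda
x + y = 129 => 2*lambda = 129 => lambda = 129/2
x* = y* = 129/2 > 0, consistent with mu_x = mu_y = 0.
(Any feasible point with x = 0 or y = 0 has f = 0 > -16641/4, so the minimum is not on those boundaries.)
min(-xy) = -16641/4 (i.e. max xy = 16641/4)
Multipliers: lambda = 129/2, mu_x = 0, mu_y = 0
Complementary slackness: lambda*(x + y - 129) = 129/2*(129/2 + 129/2 - 129) = 0, mu_x*x = 0*129/2 = 0, mu_y*y = 0*129/2 = 0. Satisfied.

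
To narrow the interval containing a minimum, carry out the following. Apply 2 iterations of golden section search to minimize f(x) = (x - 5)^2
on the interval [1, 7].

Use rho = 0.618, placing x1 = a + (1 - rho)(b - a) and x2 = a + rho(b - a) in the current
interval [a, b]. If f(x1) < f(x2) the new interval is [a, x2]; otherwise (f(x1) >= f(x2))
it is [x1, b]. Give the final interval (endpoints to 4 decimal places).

Golden section search for min of f(x) = (x - 5)^2 on [1, 7].
Each step: x1 = a + (1 - rho)(b - a), x2 = a + rho(b - a); if f(x1) < f(x2) keep [a, x2], otherwise keep [x1, b].
Step 1: [1.0000, 7.0000], x1=3.2920 (f=2.9173), x2=4.7080 (f=0.0853); f(x1) > f(x2) => keep [3.2920, 7.0000]
Step 2: [3.2920, 7.0000], x1=4.7085 (f=0.0850), x2=5.5835 (f=0.3405); f(x1) < f(x2) => keep [3.2920, 5.5835]
Final interval: [3.2920, 5.5835]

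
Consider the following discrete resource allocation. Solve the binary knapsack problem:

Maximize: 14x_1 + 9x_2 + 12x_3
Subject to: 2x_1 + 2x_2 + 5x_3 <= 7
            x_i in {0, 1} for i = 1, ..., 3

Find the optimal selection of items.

Items: item 1 (v=14, w=2), item 2 (v=9, w=2), item 3 (v=12, w=5)
Capacity: 7
Checking all 8 subsets (w = total weight, v = total value):
  {}: w = 0, v = 0
  {1}: w = 2, v = 14
  {2}: w = 2, v = 9
  {3}: w = 5, v = 12
  {1, 2}: w = 4, v = 23
  {1, 3}: w = 7, v = 26
  {2, 3}: w = 7, v = 21
  {1, 2, 3}: w = 9 > 7, infeasible
Best feasible subset: items [1, 3]
Total weight: 7 <= 7, total value: 26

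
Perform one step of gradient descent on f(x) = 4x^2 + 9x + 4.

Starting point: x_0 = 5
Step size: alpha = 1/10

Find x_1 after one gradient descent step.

f(x) = 4x^2 + 9x + 4
f'(x) = 8x + 9
f'(5) = 8*5 + (9) = 49
x_1 = x_0 - alpha * f'(x_0) = 5 - 1/10 * 49 = 1/10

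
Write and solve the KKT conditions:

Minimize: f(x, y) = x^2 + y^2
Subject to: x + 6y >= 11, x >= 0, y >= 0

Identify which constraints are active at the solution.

KKT conditions for min x^2 + y^2 s.t. 1x + 6y >= 11, x >= 0, y >= 0:
Stationarity: 2x = mu*1 + mu_x, 2y = mu*6 + mu_y, with mu, mu_x, mu_y >= 0
Complementary slackness: mu*(x + 6y - 11) = 0, mu_x*x = 0, mu_y*y = 0
(0, 0) is infeasible (1*0 + 6*0 < 11), so if mu = 0 stationarity would force x = mu_x/2 >= 0, y = mu_y/2 >= 0 with mu_x*x = mu_y*y = 0, i.e. x = y = 0: contradiction. Hence mu > 0 and x + 6y = 11 is active.
Try x > 0, y > 0 (so mu_x = mu_y = 0): x = 1*mu/2, y = 6*mu/2
Substitute: 1*(1*mu/2) + 6*(6*mu/2) = 11
  mu*37/2 = 11 => mu = 22/37
x* = 11/37 > 0, y* = 66/37 > 0, consistent with mu_x = mu_y = 0.
f is convex and the constraints are linear, so this KKT point is the global minimum.
f* = 121/37
Active constraints: x + 6y >= 11 (holds with equality, mu = 22/37 > 0); x >= 0 and y >= 0 are inactive (mu_x = mu_y = 0).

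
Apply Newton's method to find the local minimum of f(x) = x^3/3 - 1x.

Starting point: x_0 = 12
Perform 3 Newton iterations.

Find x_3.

f(x) = x^3/3 - 1x
f'(x) = x^2 - 1, f''(x) = 2x
Newton update: x_{n+1} = x_n - (x_n^2 - 1)/(2*x_n)
Step 1: x_0 = 12, f'=143, f''=24, x_1 = 145/24
Step 2: x_1 = 145/24, f'=20449/576, f''=145/12, x_2 = 21601/6960
Step 3: x_2 = 21601/6960, f'=418161601/48441600, f''=21601/3480, x_3 = 515044801/300685920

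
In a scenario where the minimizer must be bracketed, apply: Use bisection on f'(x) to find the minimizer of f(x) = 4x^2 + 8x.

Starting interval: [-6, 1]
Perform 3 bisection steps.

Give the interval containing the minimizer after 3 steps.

Finding critical point of f(x) = 4x^2 + 8x using bisection on f'(x) = 8x + 8.
f'(x) = 0 when x = -1.
Starting interval: [-6, 1]
Step 1: mid = -5/2, f'(mid) = -12, new interval = [-5/2, 1]
Step 2: mid = -3/4, f'(mid) = 2, new interval = [-5/2, -3/4]
Step 3: mid = -13/8, f'(mid) = -5, new interval = [-13/8, -3/4]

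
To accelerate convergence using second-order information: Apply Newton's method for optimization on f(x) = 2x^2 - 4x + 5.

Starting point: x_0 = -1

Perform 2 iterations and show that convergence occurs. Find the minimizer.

f(x) = 2x^2 - 4x + 5, f'(x) = 4x + (-4), f''(x) = 4
Step 1: f'(-1) = -8, x_1 = -1 - -8/4 = 1
Step 2: f'(1) = 0, x_2 = 1 (converged)
Newton's method converges in 1 step for quadratics.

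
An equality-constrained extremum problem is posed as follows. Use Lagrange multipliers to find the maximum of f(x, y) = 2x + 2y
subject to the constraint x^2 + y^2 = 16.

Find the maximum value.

Set up Lagrange conditions: grad f = lambda * grad g
  2 = 2*lambda*x
  2 = 2*lambda*y
From these: x/y = 2/2, so x = 2t, y = 2t for some t.
Substitute into constraint: (2t)^2 + (2t)^2 = 16
  t^2 * 8 = 16
  t = sqrt(16/8)
Maximum = 2*x + 2*y = (2^2 + 2^2)*t = 8 * sqrt(16/8) = sqrt(128)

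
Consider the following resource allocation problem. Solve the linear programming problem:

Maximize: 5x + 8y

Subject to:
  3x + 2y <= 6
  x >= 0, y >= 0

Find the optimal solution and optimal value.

The feasible region has vertices at [(0, 0), (2, 0), (0, 3)].
Checking objective 5x + 8y at each vertex:
  (0, 0): 5*0 + 8*0 = 0
  (2, 0): 5*2 + 8*0 = 10
  (0, 3): 5*0 + 8*3 = 24
Maximum is 24 at (0, 3).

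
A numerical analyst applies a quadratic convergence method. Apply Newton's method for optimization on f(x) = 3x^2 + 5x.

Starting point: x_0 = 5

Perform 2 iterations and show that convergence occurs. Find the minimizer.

f(x) = 3x^2 + 5x, f'(x) = 6x + (5), f''(x) = 6
Step 1: f'(5) = 35, x_1 = 5 - 35/6 = -5/6
Step 2: f'(-5/6) = 0, x_2 = -5/6 (converged)
Newton's method converges in 1 step for quadratics.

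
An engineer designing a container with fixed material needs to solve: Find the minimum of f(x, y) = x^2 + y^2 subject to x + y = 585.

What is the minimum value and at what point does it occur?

Substitute y = 585 - x into f(x,y) = x^2 + y^2:
g(x) = x^2 + (585 - x)^2 = 2x^2 - 1170x + 342225
g'(x) = 4x - 1170 = 0  =>  x = 585/2
y = 585 - 585/2 = 585/2
Minimum value = (585/2)^2 + (585/2)^2 = 342225/2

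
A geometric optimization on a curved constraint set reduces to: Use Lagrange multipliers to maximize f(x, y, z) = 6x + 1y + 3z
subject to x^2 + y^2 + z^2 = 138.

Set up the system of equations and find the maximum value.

Lagrange conditions: 6 = 2*lambda*x, 1 = 2*lambda*y, 3 = 2*lambda*z
So x:6 = y:1 = z:3, i.e. x = 6t, y = 1t, z = 3t
Constraint: t^2*(6^2 + 1^2 + 3^2) = 138
  t^2 * 46 = 138  =>  t = sqrt(3)
Maximum = 6*6t + 1*1t + 3*3t = 46*sqrt(3) = sqrt(6348)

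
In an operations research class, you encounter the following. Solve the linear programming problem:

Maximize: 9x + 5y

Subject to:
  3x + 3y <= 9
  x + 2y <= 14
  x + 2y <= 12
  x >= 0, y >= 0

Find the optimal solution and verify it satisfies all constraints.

Feasible vertices: (0, 0), (0, 3), (3, 0)
Objective 9x + 5y at each vertex:
  (0, 0): 0
  (0, 3): 15
  (3, 0): 27
Maximum is 27 at (3, 0).
Verify constraints at (x, y) = (3, 0):
  3*3 + 3*0 = 9 <= 9 (active)
  1*3 + 2*0 = 3 <= 14
  1*3 + 2*0 = 3 <= 12
  x = 3 >= 0, y = 0 >= 0. All constraints satisfied.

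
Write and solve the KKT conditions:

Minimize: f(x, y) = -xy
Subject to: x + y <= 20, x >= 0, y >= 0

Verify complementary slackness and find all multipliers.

Problem: min -xy s.t. x + y <= 20 (multiplier lambda), x >= 0 (mu_x), y >= 0 (mu_y)
KKT stationarity: -y + lambda - mu_x = 0, -x + lambda - mu_y = 0, with lambda, mu_x, mu_y >= 0
Complementary slackness: lambda*(x + y - 20) = 0, mu_x*x = 0, mu_y*y = 0
If lambda = 0: y = -mu_x <= 0 and x = -mu_y <= 0 force x = y = 0 with f = 0; but x = y = 10 is feasible with f = -100 < 0, so this is not the minimum. Hence lambda > 0 and x + y = 20.
Try x > 0, y > 0 (so mu_x = mu_y = 0): y = lambda, x = lambda => x = y = lambda
x + y = 20 => 2*lambda = 20 => lambda = 10
x* = y* = 10 > 0, consistent with mu_x = mu_y = 0.
(Any feasible point with x = 0 or y = 0 has f = 0 > -100, so the minimum is not on those boundaries.)
min(-xy) = -100 (i.e. max xy = 100)
Multipliers: lambda = 10, mu_x = 0, mu_y = 0
Complementary slackness: lambda*(x + y - 20) = 10*(10 + 10 - 20) = 0, mu_x*x = 0*10 = 0, mu_y*y = 0*10 = 0. Satisfied.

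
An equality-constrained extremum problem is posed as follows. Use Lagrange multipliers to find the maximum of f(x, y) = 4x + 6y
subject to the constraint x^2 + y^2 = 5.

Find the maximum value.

Set up Lagrange conditions: grad f = lambda * grad g
  4 = 2*lambda*x
  6 = 2*lambda*y
From these: x/y = 4/6, so x = 4t, y = 6t for some t.
Substitute into constraint: (4t)^2 + (6t)^2 = 5
  t^2 * 52 = 5
  t = sqrt(5/52)
Maximum = 4*x + 6*y = (4^2 + 6^2)*t = 52 * sqrt(5/52) = sqrt(260)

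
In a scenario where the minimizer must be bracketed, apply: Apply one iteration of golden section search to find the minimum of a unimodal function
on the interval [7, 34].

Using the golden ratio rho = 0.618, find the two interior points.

Golden section search on [7, 34].
Golden ratio rho = 0.618 (approx).
Interior points:
  x_1 = 7 + (1-0.618)*27 = 17.3140
  x_2 = 7 + 0.618*27 = 23.6860
Compare f(x_1) and f(x_2) to determine which subinterval to keep.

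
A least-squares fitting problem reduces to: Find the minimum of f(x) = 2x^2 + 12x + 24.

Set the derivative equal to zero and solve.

f(x) = 2x^2 + 12x + 24
f'(x) = 4x + (12) = 0
x = -12/4 = -3
f(-3) = 6
Since f''(x) = 4 > 0, this is a minimum.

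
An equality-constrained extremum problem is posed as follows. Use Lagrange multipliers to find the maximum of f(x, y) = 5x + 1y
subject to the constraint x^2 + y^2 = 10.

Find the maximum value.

Set up Lagrange conditions: grad f = lambda * grad g
  5 = 2*lambda*x
  1 = 2*lambda*y
From these: x/y = 5/1, so x = 5t, y = 1t for some t.
Substitute into constraint: (5t)^2 + (1t)^2 = 10
  t^2 * 26 = 10
  t = sqrt(10/26)
Maximum = 5*x + 1*y = (5^2 + 1^2)*t = 26 * sqrt(10/26) = sqrt(260)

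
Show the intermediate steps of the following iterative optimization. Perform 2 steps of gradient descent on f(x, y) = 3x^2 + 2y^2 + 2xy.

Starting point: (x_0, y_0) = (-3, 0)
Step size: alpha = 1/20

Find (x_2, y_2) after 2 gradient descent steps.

f(x,y) = 3x^2 + 2y^2 + 2xy
grad_x = 6x + 2y, grad_y = 4y + 2x
Step 1: grad = (-18, -6), (-21/10, 3/10)
Step 2: grad = (-12, -3), (-3/2, 9/20)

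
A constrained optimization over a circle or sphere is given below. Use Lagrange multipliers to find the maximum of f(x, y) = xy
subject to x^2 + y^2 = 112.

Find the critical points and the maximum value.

Lagrange conditions: y = 2*lambda*x and x = 2*lambda*y
If x = 0 then y = 0, violating the constraint, so x, y != 0.
Dividing: y/x = x/y => x^2 = y^2 => y = x or y = -x
Constraint: 2x^2 = 112 => x^2 = 56 => x = +/-sqrt(56)
Critical points: (sqrt(56), sqrt(56)), (-sqrt(56), -sqrt(56)), (sqrt(56), -sqrt(56)), (-sqrt(56), sqrt(56))
  y = x:  xy = x^2 = 56  at (sqrt(56), sqrt(56)) and (-sqrt(56), -sqrt(56))
  y = -x: xy = -x^2 = -56 at (sqrt(56), -sqrt(56)) and (-sqrt(56), sqrt(56))
Maximum xy = 56 at (sqrt(56), sqrt(56)) and (-sqrt(56), -sqrt(56))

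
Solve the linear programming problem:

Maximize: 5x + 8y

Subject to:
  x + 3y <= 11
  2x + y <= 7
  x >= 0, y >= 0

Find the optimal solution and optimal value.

Feasible vertices: (0, 0), (0, 11/3), (2, 3), (7/2, 0)
Objective 5x + 8y at each:
  (0, 0): 0
  (0, 11/3): 88/3
  (2, 3): 34
  (7/2, 0): 35/2
Maximum is 34 at (2, 3).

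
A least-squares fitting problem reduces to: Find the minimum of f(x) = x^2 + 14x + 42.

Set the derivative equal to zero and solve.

f(x) = x^2 + 14x + 42
f'(x) = 2x + (14) = 0
x = -14/2 = -7
f(-7) = -7
Since f''(x) = 2 > 0, this is a minimum.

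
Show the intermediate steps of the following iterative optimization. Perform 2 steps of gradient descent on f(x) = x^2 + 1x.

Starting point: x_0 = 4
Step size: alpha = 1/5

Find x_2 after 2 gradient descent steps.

f(x) = x^2 + 1x, f'(x) = 2x + (1)
Step 1: f'(4) = 9, x_1 = 4 - 1/5 * 9 = 11/5
Step 2: f'(11/5) = 27/5, x_2 = 11/5 - 1/5 * 27/5 = 28/25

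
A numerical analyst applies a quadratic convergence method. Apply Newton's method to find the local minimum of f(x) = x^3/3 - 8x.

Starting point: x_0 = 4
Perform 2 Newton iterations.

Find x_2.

f(x) = x^3/3 - 8x
f'(x) = x^2 - 8, f''(x) = 2x
Newton update: x_{n+1} = x_n - (x_n^2 - 8)/(2*x_n)
Step 1: x_0 = 4, f'=8, f''=8, x_1 = 3
Step 2: x_1 = 3, f'=1, f''=6, x_2 = 17/6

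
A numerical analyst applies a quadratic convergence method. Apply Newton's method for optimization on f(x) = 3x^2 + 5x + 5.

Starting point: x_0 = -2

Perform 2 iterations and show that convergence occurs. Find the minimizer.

f(x) = 3x^2 + 5x + 5, f'(x) = 6x + (5), f''(x) = 6
Step 1: f'(-2) = -7, x_1 = -2 - -7/6 = -5/6
Step 2: f'(-5/6) = 0, x_2 = -5/6 (converged)
Newton's method converges in 1 step for quadratics.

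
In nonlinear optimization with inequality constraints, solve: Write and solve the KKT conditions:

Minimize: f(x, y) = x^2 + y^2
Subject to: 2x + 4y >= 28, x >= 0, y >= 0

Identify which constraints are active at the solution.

KKT conditions for min x^2 + y^2 s.t. 2x + 4y >= 28, x >= 0, y >= 0:
Stationarity: 2x = mu*2 + mu_x, 2y = mu*4 + mu_y, with mu, mu_x, mu_y >= 0
Complementary slackness: mu*(2x + 4y - 28) = 0, mu_x*x = 0, mu_y*y = 0
(0, 0) is infeasible (2*0 + 4*0 < 28), so if mu = 0 stationarity would force x = mu_x/2 >= 0, y = mu_y/2 >= 0 with mu_x*x = mu_y*y = 0, i.e. x = y = 0: contradiction. Hence mu > 0 and 2x + 4y = 28 is active.
Try x > 0, y > 0 (so mu_x = mu_y = 0): x = 2*mu/2, y = 4*mu/2
Substitute: 2*(2*mu/2) + 4*(4*mu/2) = 28
  mu*20/2 = 28 => mu = 14/5
x* = 14/5 > 0, y* = 28/5 > 0, consistent with mu_x = mu_y = 0.
f is convex and the constraints are linear, so this KKT point is the global minimum.
f* = 196/5
Active constraints: 2x + 4y >= 28 (holds with equality, mu = 14/5 > 0); x >= 0 and y >= 0 are inactive (mu_x = mu_y = 0).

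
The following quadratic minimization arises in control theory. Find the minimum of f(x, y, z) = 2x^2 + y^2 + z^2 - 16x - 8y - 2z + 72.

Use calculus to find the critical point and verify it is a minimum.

f(x,y,z) = 2x^2 + y^2 + z^2 - 16x - 8y - 2z + 72
df/dx = 4x + (-16) = 0 => x = 4
df/dy = 2y + (-8) = 0 => y = 4
df/dz = 2z + (-2) = 0 => z = 1
f(4,4,1) = 2*(4)^2 + 1*(4)^2 + 1*(1)^2 + -16*(4) + -8*(4) + -2*(1) + 72 = 23
Hessian is diagonal with entries 4, 2, 2 > 0, confirmed minimum.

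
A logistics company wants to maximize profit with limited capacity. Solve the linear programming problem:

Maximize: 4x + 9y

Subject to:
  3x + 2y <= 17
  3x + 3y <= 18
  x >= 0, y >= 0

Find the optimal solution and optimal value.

Feasible vertices: (0, 0), (0, 6), (5, 1), (17/3, 0)
Objective 4x + 9y at each:
  (0, 0): 0
  (0, 6): 54
  (5, 1): 29
  (17/3, 0): 68/3
Maximum is 54 at (0, 6).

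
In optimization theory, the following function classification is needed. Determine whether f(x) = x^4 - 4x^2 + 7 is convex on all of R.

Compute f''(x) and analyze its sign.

f(x) = x^4 - 4x^2 + 7
f'(x) = 4x^3 + -8x
f''(x) = 12x^2 + -8
f''(0) = -8 < 0, so not convex near x = 0
Therefore, f is not globally convex on R.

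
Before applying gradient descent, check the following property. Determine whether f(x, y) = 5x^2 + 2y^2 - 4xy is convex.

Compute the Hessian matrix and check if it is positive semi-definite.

f(x,y) = 5x^2 + 2y^2 - 4xy
Hessian H = [[10, -4], [-4, 4]]
trace(H) = 14, det(H) = 24
Eigenvalues: (14 +/- sqrt(100)) / 2 = 12, 2
Since both eigenvalues > 0, f is convex.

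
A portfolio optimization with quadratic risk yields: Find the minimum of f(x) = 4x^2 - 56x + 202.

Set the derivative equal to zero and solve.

f(x) = 4x^2 - 56x + 202
f'(x) = 8x + (-56) = 0
x = 56/8 = 7
f(7) = 6
Since f''(x) = 8 > 0, this is a minimum.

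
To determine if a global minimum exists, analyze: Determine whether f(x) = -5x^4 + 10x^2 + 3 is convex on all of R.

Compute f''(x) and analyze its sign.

f(x) = -5x^4 + 10x^2 + 3
f'(x) = -20x^3 + 20x
f''(x) = -60x^2 + 20
f''(x) = -60x^2 + 20 -> -inf as |x| -> inf
Therefore, f is not globally convex on R.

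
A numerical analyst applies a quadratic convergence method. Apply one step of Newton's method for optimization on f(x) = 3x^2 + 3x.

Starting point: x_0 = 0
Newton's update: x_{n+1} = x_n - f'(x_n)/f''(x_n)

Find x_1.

f(x) = 3x^2 + 3x
f'(x) = 6x + (3), f''(x) = 6
Newton step: x_1 = x_0 - f'(x_0)/f''(x_0)
f'(0) = 3
x_1 = 0 - 3/6 = -1/2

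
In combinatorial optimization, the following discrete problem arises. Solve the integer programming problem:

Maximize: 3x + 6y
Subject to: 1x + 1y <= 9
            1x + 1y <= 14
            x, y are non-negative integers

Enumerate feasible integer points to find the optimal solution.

Constraint 1: 1x + 1y <= 9
Constraint 2: 1x + 1y <= 14
Feasible x range (need y >= 0): 0 <= x <= min(9/1, 14/1) => x in {0, ..., 9}.
Enumerate feasible integer points row by row (the coefficient of y is 6 > 0, so for each x the largest feasible y gives the best value):
  x = 0: y <= min((9 - 1*0)/1, (14 - 1*0)/1) => y in {0, ..., 9}; best 3*0 + 6*9 = 54
  x = 1: y <= min((9 - 1*1)/1, (14 - 1*1)/1) => y in {0, ..., 8}; best 3*1 + 6*8 = 51
  x = 2: y <= min((9 - 1*2)/1, (14 - 1*2)/1) => y in {0, ..., 7}; best 3*2 + 6*7 = 48
  x = 3: y <= min((9 - 1*3)/1, (14 - 1*3)/1) => y in {0, ..., 6}; best 3*3 + 6*6 = 45
  x = 4: y <= min((9 - 1*4)/1, (14 - 1*4)/1) => y in {0, ..., 5}; best 3*4 + 6*5 = 42
  x = 5: y <= min((9 - 1*5)/1, (14 - 1*5)/1) => y in {0, ..., 4}; best 3*5 + 6*4 = 39
  x = 6: y <= min((9 - 1*6)/1, (14 - 1*6)/1) => y in {0, ..., 3}; best 3*6 + 6*3 = 36
  x = 7: y <= min((9 - 1*7)/1, (14 - 1*7)/1) => y in {0, ..., 2}; best 3*7 + 6*2 = 33
  x = 8: y <= min((9 - 1*8)/1, (14 - 1*8)/1) => y in {0, ..., 1}; best 3*8 + 6*1 = 30
  x = 9: y <= min((9 - 1*9)/1, (14 - 1*9)/1) => y in {0}; best 3*9 + 6*0 = 27
The maximum 3x + 6y = 54 is achieved at x = 0, y = 9.
Check: 1*0 + 1*9 = 9 <= 9 and 1*0 + 1*9 = 9 <= 14.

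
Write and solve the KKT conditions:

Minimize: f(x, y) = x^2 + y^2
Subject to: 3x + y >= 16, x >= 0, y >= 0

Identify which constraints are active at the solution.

KKT conditions for min x^2 + y^2 s.t. 3x + 1y >= 16, x >= 0, y >= 0:
Stationarity: 2x = mu*3 + mu_x, 2y = mu*1 + mu_y, with mu, mu_x, mu_y >= 0
Complementary slackness: mu*(3x + y - 16) = 0, mu_x*x = 0, mu_y*y = 0
(0, 0) is infeasible (3*0 + 1*0 < 16), so if mu = 0 stationarity would force x = mu_x/2 >= 0, y = mu_y/2 >= 0 with mu_x*x = mu_y*y = 0, i.e. x = y = 0: contradiction. Hence mu > 0 and 3x + y = 16 is active.
Try x > 0, y > 0 (so mu_x = mu_y = 0): x = 3*mu/2, y = 1*mu/2
Substitute: 3*(3*mu/2) + 1*(1*mu/2) = 16
  mu*10/2 = 16 => mu = 16/5
x* = 24/5 > 0, y* = 8/5 > 0, consistent with mu_x = mu_y = 0.
f is convex and the constraints are linear, so this KKT point is the global minimum.
f* = 128/5
Active constraints: 3x + y >= 16 (holds with equality, mu = 16/5 > 0); x >= 0 and y >= 0 are inactive (mu_x = mu_y = 0).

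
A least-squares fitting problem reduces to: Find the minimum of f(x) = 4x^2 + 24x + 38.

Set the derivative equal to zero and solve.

f(x) = 4x^2 + 24x + 38
f'(x) = 8x + (24) = 0
x = -24/8 = -3
f(-3) = 2
Since f''(x) = 8 > 0, this is a minimum.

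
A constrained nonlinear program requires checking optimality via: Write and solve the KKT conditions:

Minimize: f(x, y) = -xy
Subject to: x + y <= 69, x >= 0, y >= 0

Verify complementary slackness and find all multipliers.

Problem: min -xy s.t. x + y <= 69 (multiplier lambda), x >= 0 (mu_x), y >= 0 (mu_y)
KKT stationarity: -y + lambda - mu_x = 0, -x + lambda - mu_y = 0, with lambda, mu_x, mu_y >= 0
Complementary slackness: lambda*(x + y - 69) = 0, mu_x*x = 0, mu_y*y = 0
If lambda = 0: y = -mu_x <= 0 and x = -mu_y <= 0 force x = y = 0 with f = 0; but x = y = 69/2 is feasible with f = -4761/4 < 0, so this is not the minimum. Hence lambda > 0 and x + y = 69.
Try x > 0, y > 0 (so mu_x = mu_y = 0): y = lambda, x = lambda => x = y = lambda
x + y = 69 => 2*lambda = 69 => lambda = 69/2
x* = y* = 69/2 > 0, consistent with mu_x = mu_y = 0.
(Any feasible point with x = 0 or y = 0 has f = 0 > -4761/4, so the minimum is not on those boundaries.)
min(-xy) = -4761/4 (i.e. max xy = 4761/4)
Multipliers: lambda = 69/2, mu_x = 0, mu_y = 0
Complementary slackness: lambda*(x + y - 69) = 69/2*(69/2 + 69/2 - 69) = 0, mu_x*x = 0*69/2 = 0, mu_y*y = 0*69/2 = 0. Satisfied.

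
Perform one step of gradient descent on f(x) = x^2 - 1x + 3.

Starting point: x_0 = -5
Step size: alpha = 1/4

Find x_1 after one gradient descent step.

f(x) = x^2 - 1x + 3
f'(x) = 2x - 1
f'(-5) = 2*-5 + (-1) = -11
x_1 = x_0 - alpha * f'(x_0) = -5 - 1/4 * -11 = -9/4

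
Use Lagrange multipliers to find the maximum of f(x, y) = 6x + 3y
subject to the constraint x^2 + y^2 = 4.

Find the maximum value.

Set up Lagrange conditions: grad f = lambda * grad g
  6 = 2*lambda*x
  3 = 2*lambda*y
From these: x/y = 6/3, so x = 6t, y = 3t for some t.
Substitute into constraint: (6t)^2 + (3t)^2 = 4
  t^2 * 45 = 4
  t = sqrt(4/45)
Maximum = 6*x + 3*y = (6^2 + 3^2)*t = 45 * sqrt(4/45) = sqrt(180)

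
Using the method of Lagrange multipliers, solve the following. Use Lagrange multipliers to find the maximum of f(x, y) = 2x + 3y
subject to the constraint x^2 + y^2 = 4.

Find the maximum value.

Set up Lagrange conditions: grad f = lambda * grad g
  2 = 2*lambda*x
  3 = 2*lambda*y
From these: x/y = 2/3, so x = 2t, y = 3t for some t.
Substitute into constraint: (2t)^2 + (3t)^2 = 4
  t^2 * 13 = 4
  t = sqrt(4/13)
Maximum = 2*x + 3*y = (2^2 + 3^2)*t = 13 * sqrt(4/13) = sqrt(52)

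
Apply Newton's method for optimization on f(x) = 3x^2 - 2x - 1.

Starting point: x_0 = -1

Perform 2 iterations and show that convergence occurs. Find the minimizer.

f(x) = 3x^2 - 2x - 1, f'(x) = 6x + (-2), f''(x) = 6
Step 1: f'(-1) = -8, x_1 = -1 - -8/6 = 1/3
Step 2: f'(1/3) = 0, x_2 = 1/3 (converged)
Newton's method converges in 1 step for quadratics.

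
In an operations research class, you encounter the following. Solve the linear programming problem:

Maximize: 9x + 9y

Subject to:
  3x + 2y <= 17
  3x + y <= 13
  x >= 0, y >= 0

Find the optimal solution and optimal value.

Feasible vertices: (0, 0), (0, 17/2), (3, 4), (13/3, 0)
Objective 9x + 9y at each:
  (0, 0): 0
  (0, 17/2): 153/2
  (3, 4): 63
  (13/3, 0): 39
Maximum is 153/2 at (0, 17/2).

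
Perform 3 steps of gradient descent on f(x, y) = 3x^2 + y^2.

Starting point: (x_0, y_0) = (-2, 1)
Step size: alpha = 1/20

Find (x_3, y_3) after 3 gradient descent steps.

f(x,y) = 3x^2 + y^2
grad_x = 6x + 0y, grad_y = 2y + 0x
Step 1: grad = (-12, 2), (-7/5, 9/10)
Step 2: grad = (-42/5, 9/5), (-49/50, 81/100)
Step 3: grad = (-147/25, 81/50), (-343/500, 729/1000)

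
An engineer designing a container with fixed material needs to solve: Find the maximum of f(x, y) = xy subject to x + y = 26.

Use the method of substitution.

Substitute y = 26 - x into f(x,y) = xy:
g(x) = x(26 - x) = 26x - x^2
g'(x) = 26 - 2x = 0  =>  x = 13
y = 26 - 13 = 13
Maximum value = 13 * 13 = 169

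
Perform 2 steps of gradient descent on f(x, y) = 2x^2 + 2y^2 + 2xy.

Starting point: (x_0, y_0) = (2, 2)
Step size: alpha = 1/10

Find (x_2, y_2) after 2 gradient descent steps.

f(x,y) = 2x^2 + 2y^2 + 2xy
grad_x = 4x + 2y, grad_y = 4y + 2x
Step 1: grad = (12, 12), (4/5, 4/5)
Step 2: grad = (24/5, 24/5), (8/25, 8/25)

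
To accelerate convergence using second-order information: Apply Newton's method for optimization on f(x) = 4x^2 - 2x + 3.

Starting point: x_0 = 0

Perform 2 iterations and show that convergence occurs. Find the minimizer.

f(x) = 4x^2 - 2x + 3, f'(x) = 8x + (-2), f''(x) = 8
Step 1: f'(0) = -2, x_1 = 0 - -2/8 = 1/4
Step 2: f'(1/4) = 0, x_2 = 1/4 (converged)
Newton's method converges in 1 step for quadratics.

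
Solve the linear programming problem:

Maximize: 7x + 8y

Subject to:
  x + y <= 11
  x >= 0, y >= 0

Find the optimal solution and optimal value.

The feasible region has vertices at [(0, 0), (11, 0), (0, 11)].
Checking objective 7x + 8y at each vertex:
  (0, 0): 7*0 + 8*0 = 0
  (11, 0): 7*11 + 8*0 = 77
  (0, 11): 7*0 + 8*11 = 88
Maximum is 88 at (0, 11).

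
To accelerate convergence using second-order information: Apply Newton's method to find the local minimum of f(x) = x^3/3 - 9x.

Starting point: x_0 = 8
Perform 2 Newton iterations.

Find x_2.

f(x) = x^3/3 - 9x
f'(x) = x^2 - 9, f''(x) = 2x
Newton update: x_{n+1} = x_n - (x_n^2 - 9)/(2*x_n)
Step 1: x_0 = 8, f'=55, f''=16, x_1 = 73/16
Step 2: x_1 = 73/16, f'=3025/256, f''=73/8, x_2 = 7633/2336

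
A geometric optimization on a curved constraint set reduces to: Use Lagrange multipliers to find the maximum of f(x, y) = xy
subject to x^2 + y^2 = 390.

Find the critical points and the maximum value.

Lagrange conditions: y = 2*lambda*x and x = 2*lambda*y
If x = 0 then y = 0, violating the constraint, so x, y != 0.
Dividing: y/x = x/y => x^2 = y^2 => y = x or y = -x
Constraint: 2x^2 = 390 => x^2 = 195 => x = +/-sqrt(195)
Critical points: (sqrt(195), sqrt(195)), (-sqrt(195), -sqrt(195)), (sqrt(195), -sqrt(195)), (-sqrt(195), sqrt(195))
  y = x:  xy = x^2 = 195  at (sqrt(195), sqrt(195)) and (-sqrt(195), -sqrt(195))
  y = -x: xy = -x^2 = -195 at (sqrt(195), -sqrt(195)) and (-sqrt(195), sqrt(195))
Maximum xy = 195 at (sqrt(195), sqrt(195)) and (-sqrt(195), -sqrt(195))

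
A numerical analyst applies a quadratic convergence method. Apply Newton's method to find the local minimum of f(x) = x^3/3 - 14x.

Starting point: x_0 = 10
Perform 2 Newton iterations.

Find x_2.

f(x) = x^3/3 - 14x
f'(x) = x^2 - 14, f''(x) = 2x
Newton update: x_{n+1} = x_n - (x_n^2 - 14)/(2*x_n)
Step 1: x_0 = 10, f'=86, f''=20, x_1 = 57/10
Step 2: x_1 = 57/10, f'=1849/100, f''=57/5, x_2 = 4649/1140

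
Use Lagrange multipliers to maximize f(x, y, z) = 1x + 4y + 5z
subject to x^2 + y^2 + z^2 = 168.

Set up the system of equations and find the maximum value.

Lagrange conditions: 1 = 2*lambda*x, 4 = 2*lambda*y, 5 = 2*lambda*z
So x:1 = y:4 = z:5, i.e. x = 1t, y = 4t, z = 5t
Constraint: t^2*(1^2 + 4^2 + 5^2) = 168
  t^2 * 42 = 168  =>  t = sqrt(4)
Maximum = 1*1t + 4*4t + 5*5t = 42*sqrt(4) = 84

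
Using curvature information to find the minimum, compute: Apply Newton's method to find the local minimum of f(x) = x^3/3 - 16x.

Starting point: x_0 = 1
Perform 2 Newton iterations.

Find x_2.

f(x) = x^3/3 - 16x
f'(x) = x^2 - 16, f''(x) = 2x
Newton update: x_{n+1} = x_n - (x_n^2 - 16)/(2*x_n)
Step 1: x_0 = 1, f'=-15, f''=2, x_1 = 17/2
Step 2: x_1 = 17/2, f'=225/4, f''=17, x_2 = 353/68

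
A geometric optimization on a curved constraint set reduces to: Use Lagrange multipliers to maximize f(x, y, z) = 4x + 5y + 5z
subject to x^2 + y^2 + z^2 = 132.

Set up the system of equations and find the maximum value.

Lagrange conditions: 4 = 2*lambda*x, 5 = 2*lambda*y, 5 = 2*lambda*z
So x:4 = y:5 = z:5, i.e. x = 4t, y = 5t, z = 5t
Constraint: t^2*(4^2 + 5^2 + 5^2) = 132
  t^2 * 66 = 132  =>  t = sqrt(2)
Maximum = 4*4t + 5*5t + 5*5t = 66*sqrt(2) = sqrt(8712)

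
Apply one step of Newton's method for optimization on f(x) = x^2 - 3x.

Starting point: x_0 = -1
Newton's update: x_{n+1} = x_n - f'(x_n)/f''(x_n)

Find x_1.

f(x) = x^2 - 3x
f'(x) = 2x + (-3), f''(x) = 2
Newton step: x_1 = x_0 - f'(x_0)/f''(x_0)
f'(-1) = -5
x_1 = -1 - -5/2 = 3/2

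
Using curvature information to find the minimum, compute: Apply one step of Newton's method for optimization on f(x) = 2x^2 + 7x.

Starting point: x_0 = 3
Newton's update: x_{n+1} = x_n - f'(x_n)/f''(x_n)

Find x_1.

f(x) = 2x^2 + 7x
f'(x) = 4x + (7), f''(x) = 4
Newton step: x_1 = x_0 - f'(x_0)/f''(x_0)
f'(3) = 19
x_1 = 3 - 19/4 = -7/4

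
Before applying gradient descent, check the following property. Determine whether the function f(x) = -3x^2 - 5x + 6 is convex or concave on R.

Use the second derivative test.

f(x) = -3x^2 - 5x + 6
f'(x) = -6x - 5
f''(x) = -6
Since f''(x) = -6 < 0 for all x, f is concave on R.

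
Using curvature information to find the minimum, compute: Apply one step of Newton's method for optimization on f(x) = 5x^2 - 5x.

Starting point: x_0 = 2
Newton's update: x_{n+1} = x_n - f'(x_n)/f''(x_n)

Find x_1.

f(x) = 5x^2 - 5x
f'(x) = 10x + (-5), f''(x) = 10
Newton step: x_1 = x_0 - f'(x_0)/f''(x_0)
f'(2) = 15
x_1 = 2 - 15/10 = 1/2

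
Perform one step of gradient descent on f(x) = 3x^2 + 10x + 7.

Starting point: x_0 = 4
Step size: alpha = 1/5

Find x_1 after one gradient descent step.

f(x) = 3x^2 + 10x + 7
f'(x) = 6x + 10
f'(4) = 6*4 + (10) = 34
x_1 = x_0 - alpha * f'(x_0) = 4 - 1/5 * 34 = -14/5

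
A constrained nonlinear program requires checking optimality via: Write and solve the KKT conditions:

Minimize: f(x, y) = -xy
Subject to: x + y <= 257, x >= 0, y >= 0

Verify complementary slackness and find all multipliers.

Problem: min -xy s.t. x + y <= 257 (multiplier lambda), x >= 0 (mu_x), y >= 0 (mu_y)
KKT stationarity: -y + lambda - mu_x = 0, -x + lambda - mu_y = 0, with lambda, mu_x, mu_y >= 0
Complementary slackness: lambda*(x + y - 257) = 0, mu_x*x = 0, mu_y*y = 0
If lambda = 0: y = -mu_x <= 0 and x = -mu_y <= 0 force x = y = 0 with f = 0; but x = y = 257/2 is feasible with f = -66049/4 < 0, so this is not the minimum. Hence lambda > 0 and x + y = 257.
Try x > 0, y > 0 (so mu_x = mu_y = 0): y = lambda, x = lambda => x = y = lambda
x + y = 257 => 2*lambda = 257 => lambda = 257/2
x* = y* = 257/2 > 0, consistent with mu_x = mu_y = 0.
(Any feasible point with x = 0 or y = 0 has f = 0 > -66049/4, so the minimum is not on those boundaries.)
min(-xy) = -66049/4 (i.e. max xy = 66049/4)
Multipliers: lambda = 257/2, mu_x = 0, mu_y = 0
Complementary slackness: lambda*(x + y - 257) = 257/2*(257/2 + 257/2 - 257) = 0, mu_x*x = 0*257/2 = 0, mu_y*y = 0*257/2 = 0. Satisfied.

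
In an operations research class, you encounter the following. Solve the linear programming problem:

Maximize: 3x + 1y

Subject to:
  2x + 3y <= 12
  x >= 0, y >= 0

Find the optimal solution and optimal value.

The feasible region has vertices at [(0, 0), (6, 0), (0, 4)].
Checking objective 3x + 1y at each vertex:
  (0, 0): 3*0 + 1*0 = 0
  (6, 0): 3*6 + 1*0 = 18
  (0, 4): 3*0 + 1*4 = 4
Maximum is 18 at (6, 0).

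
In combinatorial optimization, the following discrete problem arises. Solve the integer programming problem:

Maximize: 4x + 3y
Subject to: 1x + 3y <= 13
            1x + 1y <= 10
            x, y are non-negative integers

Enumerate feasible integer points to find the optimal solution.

Constraint 1: 1x + 3y <= 13
Constraint 2: 1x + 1y <= 10
Feasible x range (need y >= 0): 0 <= x <= min(13/1, 10/1) => x in {0, ..., 10}.
Enumerate feasible integer points row by row (the coefficient of y is 3 > 0, so for each x the largest feasible y gives the best value):
  x = 0: y <= min((13 - 1*0)/3, (10 - 1*0)/1) => y in {0, ..., 4}; best 4*0 + 3*4 = 12
  x = 1: y <= min((13 - 1*1)/3, (10 - 1*1)/1) => y in {0, ..., 4}; best 4*1 + 3*4 = 16
  x = 2: y <= min((13 - 1*2)/3, (10 - 1*2)/1) => y in {0, ..., 3}; best 4*2 + 3*3 = 17
  x = 3: y <= min((13 - 1*3)/3, (10 - 1*3)/1) => y in {0, ..., 3}; best 4*3 + 3*3 = 21
  x = 4: y <= min((13 - 1*4)/3, (10 - 1*4)/1) => y in {0, ..., 3}; best 4*4 + 3*3 = 25
  x = 5: y <= min((13 - 1*5)/3, (10 - 1*5)/1) => y in {0, ..., 2}; best 4*5 + 3*2 = 26
  x = 6: y <= min((13 - 1*6)/3, (10 - 1*6)/1) => y in {0, ..., 2}; best 4*6 + 3*2 = 30
  x = 7: y <= min((13 - 1*7)/3, (10 - 1*7)/1) => y in {0, ..., 2}; best 4*7 + 3*2 = 34
  x = 8: y <= min((13 - 1*8)/3, (10 - 1*8)/1) => y in {0, ..., 1}; best 4*8 + 3*1 = 35
  x = 9: y <= min((13 - 1*9)/3, (10 - 1*9)/1) => y in {0, ..., 1}; best 4*9 + 3*1 = 39
  x = 10: y <= min((13 - 1*10)/3, (10 - 1*10)/1) => y in {0}; best 4*10 + 3*0 = 40
The maximum 4x + 3y = 40 is achieved at x = 10, y = 0.
Check: 1*10 + 3*0 = 10 <= 13 and 1*10 + 1*0 = 10 <= 10.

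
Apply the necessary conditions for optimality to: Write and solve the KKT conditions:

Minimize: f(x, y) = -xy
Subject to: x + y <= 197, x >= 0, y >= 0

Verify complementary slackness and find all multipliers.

Problem: min -xy s.t. x + y <= 197 (multiplier lambda), x >= 0 (mu_x), y >= 0 (mu_y)
KKT stationarity: -y + lambda - mu_x = 0, -x + lambda - mu_y = 0, with lambda, mu_x, mu_y >= 0
Complementary slackness: lambda*(x + y - 197) = 0, mu_x*x = 0, mu_y*y = 0
If lambda = 0: y = -mu_x <= 0 and x = -mu_y <= 0 force x = y = 0 with f = 0; but x = y = 197/2 is feasible with f = -38809/4 < 0, so this is not the minimum. Hence lambda > 0 and x + y = 197.
Try x > 0, y > 0 (so mu_x = mu_y = 0): y = lambda, x = lambda => x = y = lambda
x + y = 197 => 2*lambda = 197 => lambda = 197/2
x* = y* = 197/2 > 0, consistent with mu_x = mu_y = 0.
(Any feasible point with x = 0 or y = 0 has f = 0 > -38809/4, so the minimum is not on those boundaries.)
min(-xy) = -38809/4 (i.e. max xy = 38809/4)
Multipliers: lambda = 197/2, mu_x = 0, mu_y = 0
Complementary slackness: lambda*(x + y - 197) = 197/2*(197/2 + 197/2 - 197) = 0, mu_x*x = 0*197/2 = 0, mu_y*y = 0*197/2 = 0. Satisfied.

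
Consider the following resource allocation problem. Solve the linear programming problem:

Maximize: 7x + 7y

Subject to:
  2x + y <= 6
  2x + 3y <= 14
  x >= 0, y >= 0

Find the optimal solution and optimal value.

Feasible vertices: (0, 0), (0, 14/3), (1, 4), (3, 0)
Objective 7x + 7y at each:
  (0, 0): 0
  (0, 14/3): 98/3
  (1, 4): 35
  (3, 0): 21
Maximum is 35 at (1, 4).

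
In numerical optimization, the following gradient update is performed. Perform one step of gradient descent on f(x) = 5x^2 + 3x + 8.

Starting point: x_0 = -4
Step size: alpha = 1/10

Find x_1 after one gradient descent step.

f(x) = 5x^2 + 3x + 8
f'(x) = 10x + 3
f'(-4) = 10*-4 + (3) = -37
x_1 = x_0 - alpha * f'(x_0) = -4 - 1/10 * -37 = -3/10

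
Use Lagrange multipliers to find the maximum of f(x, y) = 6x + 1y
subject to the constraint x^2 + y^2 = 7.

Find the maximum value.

Set up Lagrange conditions: grad f = lambda * grad g
  6 = 2*lambda*x
  1 = 2*lambda*y
From these: x/y = 6/1, so x = 6t, y = 1t for some t.
Substitute into constraint: (6t)^2 + (1t)^2 = 7
  t^2 * 37 = 7
  t = sqrt(7/37)
Maximum = 6*x + 1*y = (6^2 + 1^2)*t = 37 * sqrt(7/37) = sqrt(259)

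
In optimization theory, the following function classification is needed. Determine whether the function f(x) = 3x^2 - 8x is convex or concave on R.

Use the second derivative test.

f(x) = 3x^2 - 8x
f'(x) = 6x - 8
f''(x) = 6
Since f''(x) = 6 > 0 for all x, f is convex on R.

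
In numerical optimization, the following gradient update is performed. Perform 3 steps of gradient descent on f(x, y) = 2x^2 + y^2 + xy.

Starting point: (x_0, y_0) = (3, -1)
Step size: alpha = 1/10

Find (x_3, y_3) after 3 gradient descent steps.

f(x,y) = 2x^2 + y^2 + xy
grad_x = 4x + 1y, grad_y = 2y + 1x
Step 1: grad = (11, 1), (19/10, -11/10)
Step 2: grad = (13/2, -3/10), (5/4, -107/100)
Step 3: grad = (393/100, -89/100), (857/1000, -981/1000)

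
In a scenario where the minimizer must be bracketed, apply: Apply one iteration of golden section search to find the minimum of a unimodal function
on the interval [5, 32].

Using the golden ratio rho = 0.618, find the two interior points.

Golden section search on [5, 32].
Golden ratio rho = 0.618 (approx).
Interior points:
  x_1 = 5 + (1-0.618)*27 = 15.3140
  x_2 = 5 + 0.618*27 = 21.6860
Compare f(x_1) and f(x_2) to determine which subinterval to keep.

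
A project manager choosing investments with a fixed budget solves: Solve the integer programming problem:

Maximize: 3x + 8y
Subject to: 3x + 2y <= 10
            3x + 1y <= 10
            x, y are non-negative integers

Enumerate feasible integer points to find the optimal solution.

Constraint 1: 3x + 2y <= 10
Constraint 2: 3x + 1y <= 10
Feasible x range (need y >= 0): 0 <= x <= min(10/3, 10/3) => x in {0, ..., 3}.
Enumerate feasible integer points row by row (the coefficient of y is 8 > 0, so for each x the largest feasible y gives the best value):
  x = 0: y <= min((10 - 3*0)/2, (10 - 3*0)/1) => y in {0, ..., 5}; best 3*0 + 8*5 = 40
  x = 1: y <= min((10 - 3*1)/2, (10 - 3*1)/1) => y in {0, ..., 3}; best 3*1 + 8*3 = 27
  x = 2: y <= min((10 - 3*2)/2, (10 - 3*2)/1) => y in {0, ..., 2}; best 3*2 + 8*2 = 22
  x = 3: y <= min((10 - 3*3)/2, (10 - 3*3)/1) => y in {0}; best 3*3 + 8*0 = 9
The maximum 3x + 8y = 40 is achieved at x = 0, y = 5.
Check: 3*0 + 2*5 = 10 <= 10 and 3*0 + 1*5 = 5 <= 10.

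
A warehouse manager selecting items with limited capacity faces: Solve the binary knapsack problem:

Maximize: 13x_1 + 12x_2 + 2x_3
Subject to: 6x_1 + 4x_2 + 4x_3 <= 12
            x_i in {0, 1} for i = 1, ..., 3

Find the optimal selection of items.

Items: item 1 (v=13, w=6), item 2 (v=12, w=4), item 3 (v=2, w=4)
Capacity: 12
Checking all 8 subsets (w = total weight, v = total value):
  {}: w = 0, v = 0
  {1}: w = 6, v = 13
  {2}: w = 4, v = 12
  {3}: w = 4, v = 2
  {1, 2}: w = 10, v = 25
  {1, 3}: w = 10, v = 15
  {2, 3}: w = 8, v = 14
  {1, 2, 3}: w = 14 > 12, infeasible
Best feasible subset: items [1, 2]
Total weight: 10 <= 12, total value: 25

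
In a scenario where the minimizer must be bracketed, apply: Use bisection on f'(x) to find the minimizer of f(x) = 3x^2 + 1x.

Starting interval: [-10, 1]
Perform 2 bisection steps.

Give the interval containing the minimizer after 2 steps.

Finding critical point of f(x) = 3x^2 + 1x using bisection on f'(x) = 6x + 1.
f'(x) = 0 when x = -1/6.
Starting interval: [-10, 1]
Step 1: mid = -9/2, f'(mid) = -26, new interval = [-9/2, 1]
Step 2: mid = -7/4, f'(mid) = -19/2, new interval = [-7/4, 1]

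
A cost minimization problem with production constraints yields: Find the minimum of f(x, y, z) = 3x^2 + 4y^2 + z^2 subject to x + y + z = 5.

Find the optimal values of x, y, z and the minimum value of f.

Using Lagrange multipliers on f = 3x^2 + 4y^2 + z^2 with constraint x + y + z = 5:
Conditions: 2*3*x = lambda, 2*4*y = lambda, 2*1*z = lambda
So x = lambda/6, y = lambda/8, z = lambda/2
Substituting into constraint: lambda * (19/24) = 5
lambda = 120/19
x = 20/19, y = 15/19, z = 60/19
Minimum value = 300/19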